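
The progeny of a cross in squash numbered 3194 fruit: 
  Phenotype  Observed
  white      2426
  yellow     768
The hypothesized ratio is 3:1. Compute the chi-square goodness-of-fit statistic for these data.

The 3:1 ratio has 4 parts, so with N = 3194 the expected counts are:
  white: 3194 × 3/4 = 2395.5
  yellow: 3194 × 1/4 = 798.5
χ² = Σ (O − E)² / E
  white: (2426 − 2395.5)² / 2395.5 = 0.3883
  yellow: (768 − 798.5)² / 798.5 = 1.1650
χ² = 0.3883 + 1.1650 = 1.5533 ≈ 1.553

1.553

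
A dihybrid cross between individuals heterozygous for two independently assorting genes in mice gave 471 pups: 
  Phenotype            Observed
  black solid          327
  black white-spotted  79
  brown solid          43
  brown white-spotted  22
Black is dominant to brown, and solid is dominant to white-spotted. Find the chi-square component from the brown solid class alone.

A dihybrid F₂ with independent assortment and complete dominance at both loci gives a 9:3:3:1 phenotypic ratio.
Under the 9:3:3:1 hypothesis (Σ ratio = 16, N = 471):
  black solid: 471 × 9/16 = 264.9375
  black white-spotted: 471 × 3/16 = 88.3125
  brown solid: 471 × 3/16 = 88.3125
  brown white-spotted: 471 × 1/16 = 29.4375
Contribution of brown solid: (43 − 88.3125)² / 88.3125 = 23.2495

23.250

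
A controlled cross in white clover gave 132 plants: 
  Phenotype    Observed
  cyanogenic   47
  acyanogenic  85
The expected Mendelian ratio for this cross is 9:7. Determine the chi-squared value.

22.859

Under the 9:7 hypothesis (Σ ratio = 16, N = 132):
  cyanogenic: 132 × 9/16 = 74.25
  acyanogenic: 132 × 7/16 = 57.75
χ² = Σ (O − E)² / E
  cyanogenic: (47 − 74.25)² / 74.25 = 10.0008
  acyanogenic: (85 − 57.75)² / 57.75 = 12.8582
χ² = 10.0008 + 12.8582 = 22.859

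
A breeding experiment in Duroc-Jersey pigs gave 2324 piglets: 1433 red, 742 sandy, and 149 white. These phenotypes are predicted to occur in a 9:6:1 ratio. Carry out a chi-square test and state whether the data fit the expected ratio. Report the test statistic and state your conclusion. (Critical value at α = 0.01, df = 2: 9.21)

Expected counts for N = 2324 under a 9:6:1 ratio (total parts = 16):
  red: 2324 × 9/16 = 1307.25
  sandy: 2324 × 6/16 = 871.5
  white: 2324 × 1/16 = 145.25
χ² = Σ (O − E)² / E
  red: (1433 − 1307.25)² / 1307.25 = 12.0964
  sandy: (742 − 871.5)² / 871.5 = 19.2430
  white: (149 − 145.25)² / 145.25 = 0.0968
χ² = 12.0964 + 19.2430 + 0.0968 = 31.4362 ≈ 31.436
Degrees of freedom = 3 − 1 = 2; critical value at α = 0.01 is 9.21.
Since 31.436 > 9.21, we reject the null hypothesis — the data do not fit the 9:6:1 ratio.

31.436; not consistent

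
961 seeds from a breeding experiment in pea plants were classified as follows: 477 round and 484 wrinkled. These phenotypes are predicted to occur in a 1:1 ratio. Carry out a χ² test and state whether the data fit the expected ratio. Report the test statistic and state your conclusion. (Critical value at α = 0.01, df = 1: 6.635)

0.051; consistent

Total ratio parts = 2. Expected numbers out of 961:
  round: 961 × 1/2 = 480.5
  wrinkled: 961 × 1/2 = 480.5
χ² = Σ (O − E)² / E
  round: (477 − 480.5)² / 480.5 = 0.0255
  wrinkled: (484 − 480.5)² / 480.5 = 0.0255
χ² = 0.0255 + 0.0255 = 0.051
Degrees of freedom = 2 − 1 = 1; critical value at α = 0.01 is 6.635.
Since 0.051 < 6.635, we fail to reject the null hypothesis — the data are consistent with the 1:1 ratio.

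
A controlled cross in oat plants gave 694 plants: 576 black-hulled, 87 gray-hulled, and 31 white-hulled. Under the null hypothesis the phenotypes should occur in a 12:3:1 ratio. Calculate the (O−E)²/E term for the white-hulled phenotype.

3.531

The 12:3:1 ratio has 16 parts, so with N = 694 the expected counts are:
  black-hulled: 694 × 12/16 = 520.5
  gray-hulled: 694 × 3/16 = 130.125
  white-hulled: 694 × 1/16 = 43.375
Contribution of white-hulled: (31 − 43.375)² / 43.375 = 3.5306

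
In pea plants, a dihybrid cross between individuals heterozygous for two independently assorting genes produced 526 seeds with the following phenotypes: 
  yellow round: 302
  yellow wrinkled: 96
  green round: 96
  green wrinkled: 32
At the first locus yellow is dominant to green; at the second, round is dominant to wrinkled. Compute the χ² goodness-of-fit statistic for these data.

0.290

A dihybrid F₂ with independent assortment and complete dominance at both loci gives a 9:3:3:1 phenotypic ratio.
Expected counts for N = 526 under a 9:3:3:1 ratio (total parts = 16):
  yellow round: 526 × 9/16 = 295.875
  yellow wrinkled: 526 × 3/16 = 98.625
  green round: 526 × 3/16 = 98.625
  green wrinkled: 526 × 1/16 = 32.875
χ² = Σ (O − E)² / E
  yellow round: (302 − 295.875)² / 295.875 = 0.1268
  yellow wrinkled: (96 − 98.625)² / 98.625 = 0.0699
  green round: (96 − 98.625)² / 98.625 = 0.0699
  green wrinkled: (32 − 32.875)² / 32.875 = 0.0233
χ² = 0.1268 + 0.0699 + 0.0699 + 0.0233 = 0.2899 ≈ 0.290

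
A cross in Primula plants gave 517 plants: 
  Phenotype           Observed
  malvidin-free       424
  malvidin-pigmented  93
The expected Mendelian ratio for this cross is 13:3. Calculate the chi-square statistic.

0.197

The 13:3 ratio has 16 parts, so with N = 517 the expected counts are:
  malvidin-free: 517 × 13/16 = 420.0625
  malvidin-pigmented: 517 × 3/16 = 96.9375
χ² = Σ (O − E)² / E
  malvidin-free: (424 − 420.0625)² / 420.0625 = 0.0369
  malvidin-pigmented: (93 − 96.9375)² / 96.9375 = 0.1599
χ² = 0.0369 + 0.1599 = 0.1968 ≈ 0.197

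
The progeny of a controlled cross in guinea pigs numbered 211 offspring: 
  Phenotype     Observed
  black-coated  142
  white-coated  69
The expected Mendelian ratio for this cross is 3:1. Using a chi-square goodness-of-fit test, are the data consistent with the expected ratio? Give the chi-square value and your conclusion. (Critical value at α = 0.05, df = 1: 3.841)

Total ratio parts = 4. Expected numbers out of 211:
  black-coated: 211 × 3/4 = 158.25
  white-coated: 211 × 1/4 = 52.75
χ² = Σ (O − E)² / E
  black-coated: (142 − 158.25)² / 158.25 = 1.6686
  white-coated: (69 − 52.75)² / 52.75 = 5.0059
χ² = 1.6686 + 5.0059 = 6.6745 ≈ 6.675
Degrees of freedom = 2 − 1 = 1; critical value at α = 0.05 is 3.841.
Since 6.675 > 3.841, we reject the null hypothesis — the data do not fit the 3:1 ratio.

6.675; not consistent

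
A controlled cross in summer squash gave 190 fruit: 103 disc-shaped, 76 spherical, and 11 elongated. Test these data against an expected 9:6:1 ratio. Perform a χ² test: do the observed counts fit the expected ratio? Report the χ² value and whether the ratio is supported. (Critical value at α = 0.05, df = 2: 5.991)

0.522; consistent

Total ratio parts = 16. Expected numbers out of 190:
  disc-shaped: 190 × 9/16 = 106.875
  spherical: 190 × 6/16 = 71.25
  elongated: 190 × 1/16 = 11.875
χ² = Σ (O − E)² / E
  disc-shaped: (103 − 106.875)² / 106.875 = 0.1405
  spherical: (76 − 71.25)² / 71.25 = 0.3167
  elongated: (11 − 11.875)² / 11.875 = 0.0645
χ² = 0.1405 + 0.3167 + 0.0645 = 0.5217 ≈ 0.522
Degrees of freedom = 3 − 1 = 2; critical value at α = 0.05 is 5.991.
Since 0.522 < 5.991, we fail to reject the null hypothesis — the data are consistent with the 9:6:1 ratio.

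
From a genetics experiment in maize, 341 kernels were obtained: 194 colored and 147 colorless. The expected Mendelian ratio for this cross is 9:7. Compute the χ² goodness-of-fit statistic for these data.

0.057

Expected counts for N = 341 under a 9:7 ratio (total parts = 16):
  colored: 341 × 9/16 = 191.8125
  colorless: 341 × 7/16 = 149.1875
χ² = Σ (O − E)² / E
  colored: (194 − 191.8125)² / 191.8125 = 0.0249
  colorless: (147 − 149.1875)² / 149.1875 = 0.0321
χ² = 0.0249 + 0.0321 = 0.057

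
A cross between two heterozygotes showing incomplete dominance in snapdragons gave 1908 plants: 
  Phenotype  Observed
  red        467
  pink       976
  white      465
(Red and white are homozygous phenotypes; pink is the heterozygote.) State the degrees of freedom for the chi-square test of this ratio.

2

With incomplete dominance, a heterozygote × heterozygote cross gives a 1:2:1 phenotypic ratio.
A goodness-of-fit test with 3 phenotype classes has df = 3 − 1 = 2.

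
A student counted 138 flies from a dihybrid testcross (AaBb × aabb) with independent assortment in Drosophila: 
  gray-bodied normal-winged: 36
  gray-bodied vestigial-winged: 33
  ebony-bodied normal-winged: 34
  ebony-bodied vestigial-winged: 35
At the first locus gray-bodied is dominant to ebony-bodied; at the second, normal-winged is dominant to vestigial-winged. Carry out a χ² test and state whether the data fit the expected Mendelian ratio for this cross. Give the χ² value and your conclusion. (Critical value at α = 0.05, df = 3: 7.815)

A dihybrid testcross with independent assortment gives a 1:1:1:1 ratio.
Expected counts for N = 138 under a 1:1:1:1 ratio (total parts = 4):
  gray-bodied normal-winged: 138 × 1/4 = 34.5
  gray-bodied vestigial-winged: 138 × 1/4 = 34.5
  ebony-bodied normal-winged: 138 × 1/4 = 34.5
  ebony-bodied vestigial-winged: 138 × 1/4 = 34.5
χ² = Σ (O − E)² / E
  gray-bodied normal-winged: (36 − 34.5)² / 34.5 = 0.0652
  gray-bodied vestigial-winged: (33 − 34.5)² / 34.5 = 0.0652
  ebony-bodied normal-winged: (34 − 34.5)² / 34.5 = 0.0072
  ebony-bodied vestigial-winged: (35 − 34.5)² / 34.5 = 0.0072
χ² = 0.0652 + 0.0652 + 0.0072 + 0.0072 = 0.1448 ≈ 0.145
Degrees of freedom = 4 − 1 = 3; critical value at α = 0.05 is 7.815.
Since 0.145 < 7.815, we fail to reject the null hypothesis — the data are consistent with the 1:1:1:1 ratio.

0.145; consistent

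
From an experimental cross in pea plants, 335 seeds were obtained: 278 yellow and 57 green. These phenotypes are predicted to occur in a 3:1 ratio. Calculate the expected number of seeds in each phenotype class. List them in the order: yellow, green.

251.25, 83.75

Under the 3:1 hypothesis (Σ ratio = 4, N = 335):
  yellow: 335 × 3/4 = 251.25
  green: 335 × 1/4 = 83.75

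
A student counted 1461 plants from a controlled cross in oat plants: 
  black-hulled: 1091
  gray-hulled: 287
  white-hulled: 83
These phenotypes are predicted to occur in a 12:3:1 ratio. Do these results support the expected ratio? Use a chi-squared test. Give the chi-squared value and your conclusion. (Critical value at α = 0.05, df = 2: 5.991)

1.400; consistent

Total ratio parts = 16. Expected numbers out of 1461:
  black-hulled: 1461 × 12/16 = 1095.75
  gray-hulled: 1461 × 3/16 = 273.9375
  white-hulled: 1461 × 1/16 = 91.3125
χ² = Σ (O − E)² / E
  black-hulled: (1091 − 1095.75)² / 1095.75 = 0.0206
  gray-hulled: (287 − 273.9375)² / 273.9375 = 0.6229
  white-hulled: (83 − 91.3125)² / 91.3125 = 0.7567
χ² = 0.0206 + 0.6229 + 0.7567 = 1.4002 ≈ 1.400
Degrees of freedom = 3 − 1 = 2; critical value at α = 0.05 is 5.991.
Since 1.400 < 5.991, we fail to reject the null hypothesis — the data are consistent with the 12:3:1 ratio.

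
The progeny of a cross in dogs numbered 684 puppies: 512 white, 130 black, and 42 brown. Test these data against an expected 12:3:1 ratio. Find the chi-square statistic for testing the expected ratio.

0.039

The 12:3:1 ratio has 16 parts, so with N = 684 the expected counts are:
  white: 684 × 12/16 = 513
  black: 684 × 3/16 = 128.25
  brown: 684 × 1/16 = 42.75
χ² = Σ (O − E)² / E
  white: (512 − 513)² / 513 = 0.0019
  black: (130 − 128.25)² / 128.25 = 0.0239
  brown: (42 − 42.75)² / 42.75 = 0.0132
χ² = 0.0019 + 0.0239 + 0.0132 = 0.039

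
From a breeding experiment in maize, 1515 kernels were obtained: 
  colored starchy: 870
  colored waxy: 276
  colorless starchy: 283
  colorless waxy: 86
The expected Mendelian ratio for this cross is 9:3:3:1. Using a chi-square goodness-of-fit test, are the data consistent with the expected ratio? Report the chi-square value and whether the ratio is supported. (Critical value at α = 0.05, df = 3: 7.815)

Under the 9:3:3:1 hypothesis (Σ ratio = 16, N = 1515):
  colored starchy: 1515 × 9/16 = 852.1875
  colored waxy: 1515 × 3/16 = 284.0625
  colorless starchy: 1515 × 3/16 = 284.0625
  colorless waxy: 1515 × 1/16 = 94.6875
χ² = Σ (O − E)² / E
  colored starchy: (870 − 852.1875)² / 852.1875 = 0.3723
  colored waxy: (276 − 284.0625)² / 284.0625 = 0.2288
  colorless starchy: (283 − 284.0625)² / 284.0625 = 0.0040
  colorless waxy: (86 − 94.6875)² / 94.6875 = 0.7971
χ² = 0.3723 + 0.2288 + 0.0040 + 0.7971 = 1.4022 ≈ 1.402
Degrees of freedom = 4 − 1 = 3; critical value at α = 0.05 is 7.815.
Since 1.402 < 7.815, we fail to reject the null hypothesis — the data are consistent with the 9:3:3:1 ratio.

1.402; consistent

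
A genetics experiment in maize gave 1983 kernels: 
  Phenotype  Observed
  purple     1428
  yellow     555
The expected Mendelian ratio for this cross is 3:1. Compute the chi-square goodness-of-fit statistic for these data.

9.442

Expected counts for N = 1983 under a 3:1 ratio (total parts = 4):
  purple: 1983 × 3/4 = 1487.25
  yellow: 1983 × 1/4 = 495.75
χ² = Σ (O − E)² / E
  purple: (1428 − 1487.25)² / 1487.25 = 2.3604
  yellow: (555 − 495.75)² / 495.75 = 7.0813
χ² = 2.3604 + 7.0813 = 9.4417 ≈ 9.442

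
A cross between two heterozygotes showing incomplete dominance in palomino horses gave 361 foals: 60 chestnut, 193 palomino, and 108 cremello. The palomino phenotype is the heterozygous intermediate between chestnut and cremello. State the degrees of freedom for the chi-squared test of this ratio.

With incomplete dominance, a heterozygote × heterozygote cross gives a 1:2:1 phenotypic ratio.
A goodness-of-fit test with 3 phenotype classes has df = 3 − 1 = 2.

2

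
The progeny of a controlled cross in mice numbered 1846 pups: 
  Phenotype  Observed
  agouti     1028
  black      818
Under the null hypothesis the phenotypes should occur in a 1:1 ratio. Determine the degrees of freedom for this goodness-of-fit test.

A goodness-of-fit test with 2 phenotype classes has df = 2 − 1 = 1.

1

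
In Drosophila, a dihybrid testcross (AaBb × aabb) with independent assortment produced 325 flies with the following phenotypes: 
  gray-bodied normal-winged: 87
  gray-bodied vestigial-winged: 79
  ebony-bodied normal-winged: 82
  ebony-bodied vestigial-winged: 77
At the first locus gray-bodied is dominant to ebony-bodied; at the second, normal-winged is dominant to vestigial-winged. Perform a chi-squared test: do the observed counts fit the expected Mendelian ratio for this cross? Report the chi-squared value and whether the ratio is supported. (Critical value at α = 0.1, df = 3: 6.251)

A dihybrid testcross with independent assortment gives a 1:1:1:1 ratio.
Expected counts for N = 325 under a 1:1:1:1 ratio (total parts = 4):
  gray-bodied normal-winged: 325 × 1/4 = 81.25
  gray-bodied vestigial-winged: 325 × 1/4 = 81.25
  ebony-bodied normal-winged: 325 × 1/4 = 81.25
  ebony-bodied vestigial-winged: 325 × 1/4 = 81.25
χ² = Σ (O − E)² / E
  gray-bodied normal-winged: (87 − 81.25)² / 81.25 = 0.4069
  gray-bodied vestigial-winged: (79 − 81.25)² / 81.25 = 0.0623
  ebony-bodied normal-winged: (82 − 81.25)² / 81.25 = 0.0069
  ebony-bodied vestigial-winged: (77 − 81.25)² / 81.25 = 0.2223
χ² = 0.4069 + 0.0623 + 0.0069 + 0.2223 = 0.6984 ≈ 0.698
Degrees of freedom = 4 − 1 = 3; critical value at α = 0.1 is 6.251.
Since 0.698 < 6.251, we fail to reject the null hypothesis — the data are consistent with the 1:1:1:1 ratio.

0.698; consistent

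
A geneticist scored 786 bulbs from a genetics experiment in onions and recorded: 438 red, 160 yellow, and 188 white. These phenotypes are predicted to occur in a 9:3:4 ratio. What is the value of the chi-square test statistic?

Under the 9:3:4 hypothesis (Σ ratio = 16, N = 786):
  red: 786 × 9/16 = 442.125
  yellow: 786 × 3/16 = 147.375
  white: 786 × 4/16 = 196.5
χ² = Σ (O − E)² / E
  red: (438 − 442.125)² / 442.125 = 0.0385
  yellow: (160 − 147.375)² / 147.375 = 1.0815
  white: (188 − 196.5)² / 196.5 = 0.3677
χ² = 0.0385 + 1.0815 + 0.3677 = 1.4877 ≈ 1.488

1.488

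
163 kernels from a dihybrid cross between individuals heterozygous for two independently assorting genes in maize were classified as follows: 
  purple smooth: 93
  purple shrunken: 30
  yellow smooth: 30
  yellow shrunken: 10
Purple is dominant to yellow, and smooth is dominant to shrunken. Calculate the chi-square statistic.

0.043

A dihybrid F₂ with independent assortment and complete dominance at both loci gives a 9:3:3:1 phenotypic ratio.
Under the 9:3:3:1 hypothesis (Σ ratio = 16, N = 163):
  purple smooth: 163 × 9/16 = 91.6875
  purple shrunken: 163 × 3/16 = 30.5625
  yellow smooth: 163 × 3/16 = 30.5625
  yellow shrunken: 163 × 1/16 = 10.1875
χ² = Σ (O − E)² / E
  purple smooth: (93 − 91.6875)² / 91.6875 = 0.0188
  purple shrunken: (30 − 30.5625)² / 30.5625 = 0.0104
  yellow smooth: (30 − 30.5625)² / 30.5625 = 0.0104
  yellow shrunken: (10 − 10.1875)² / 10.1875 = 0.0035
χ² = 0.0188 + 0.0104 + 0.0104 + 0.0035 = 0.0431 ≈ 0.043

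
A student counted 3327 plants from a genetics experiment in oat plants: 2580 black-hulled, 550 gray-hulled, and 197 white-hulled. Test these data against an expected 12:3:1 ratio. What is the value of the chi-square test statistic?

Under the 12:3:1 hypothesis (Σ ratio = 16, N = 3327):
  black-hulled: 3327 × 12/16 = 2495.25
  gray-hulled: 3327 × 3/16 = 623.8125
  white-hulled: 3327 × 1/16 = 207.9375
χ² = Σ (O − E)² / E
  black-hulled: (2580 − 2495.25)² / 2495.25 = 2.8785
  gray-hulled: (550 − 623.8125)² / 623.8125 = 8.7339
  white-hulled: (197 − 207.9375)² / 207.9375 = 0.5753
χ² = 2.8785 + 8.7339 + 0.5753 = 12.1877 ≈ 12.188

12.188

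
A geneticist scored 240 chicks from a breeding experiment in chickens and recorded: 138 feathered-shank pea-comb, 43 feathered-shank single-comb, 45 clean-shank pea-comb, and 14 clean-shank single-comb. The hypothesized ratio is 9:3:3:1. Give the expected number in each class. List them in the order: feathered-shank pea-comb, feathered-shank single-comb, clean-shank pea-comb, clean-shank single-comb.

135, 45, 45, 15

Expected counts for N = 240 under a 9:3:3:1 ratio (total parts = 16):
  feathered-shank pea-comb: 240 × 9/16 = 135
  feathered-shank single-comb: 240 × 3/16 = 45
  clean-shank pea-comb: 240 × 3/16 = 45
  clean-shank single-comb: 240 × 1/16 = 15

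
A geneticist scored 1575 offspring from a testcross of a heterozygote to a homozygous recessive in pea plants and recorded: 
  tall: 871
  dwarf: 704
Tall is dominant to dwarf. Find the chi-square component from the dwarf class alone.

8.854

A testcross of a heterozygote (Aa × aa) gives a 1:1 phenotypic ratio.
Under the 1:1 hypothesis (Σ ratio = 2, N = 1575):
  tall: 1575 × 1/2 = 787.5
  dwarf: 1575 × 1/2 = 787.5
Contribution of dwarf: (704 − 787.5)² / 787.5 = 8.8537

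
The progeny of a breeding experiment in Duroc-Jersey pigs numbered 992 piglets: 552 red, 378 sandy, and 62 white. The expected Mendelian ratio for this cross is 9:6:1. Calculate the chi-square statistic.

The 9:6:1 ratio has 16 parts, so with N = 992 the expected counts are:
  red: 992 × 9/16 = 558
  sandy: 992 × 6/16 = 372
  white: 992 × 1/16 = 62
χ² = Σ (O − E)² / E
  red: (552 − 558)² / 558 = 0.0645
  sandy: (378 − 372)² / 372 = 0.0968
  white: (62 − 62)² / 62 = 0.0000
χ² = 0.0645 + 0.0968 + 0.0000 = 0.1613 ≈ 0.161

0.161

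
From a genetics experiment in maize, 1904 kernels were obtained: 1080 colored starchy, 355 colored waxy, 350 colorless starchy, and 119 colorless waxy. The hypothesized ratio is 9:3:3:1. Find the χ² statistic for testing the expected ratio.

0.224

The 9:3:3:1 ratio has 16 parts, so with N = 1904 the expected counts are:
  colored starchy: 1904 × 9/16 = 1071
  colored waxy: 1904 × 3/16 = 357
  colorless starchy: 1904 × 3/16 = 357
  colorless waxy: 1904 × 1/16 = 119
χ² = Σ (O − E)² / E
  colored starchy: (1080 − 1071)² / 1071 = 0.0756
  colored waxy: (355 − 357)² / 357 = 0.0112
  colorless starchy: (350 − 357)² / 357 = 0.1373
  colorless waxy: (119 − 119)² / 119 = 0.0000
χ² = 0.0756 + 0.0112 + 0.1373 + 0.0000 = 0.2241 ≈ 0.224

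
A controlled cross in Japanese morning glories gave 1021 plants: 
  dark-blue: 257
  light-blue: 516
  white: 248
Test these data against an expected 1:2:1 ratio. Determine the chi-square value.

The 1:2:1 ratio has 4 parts, so with N = 1021 the expected counts are:
  dark-blue: 1021 × 1/4 = 255.25
  light-blue: 1021 × 2/4 = 510.5
  white: 1021 × 1/4 = 255.25
χ² = Σ (O − E)² / E
  dark-blue: (257 − 255.25)² / 255.25 = 0.0120
  light-blue: (516 − 510.5)² / 510.5 = 0.0593
  white: (248 − 255.25)² / 255.25 = 0.2059
χ² = 0.0120 + 0.0593 + 0.2059 = 0.2772 ≈ 0.277

0.277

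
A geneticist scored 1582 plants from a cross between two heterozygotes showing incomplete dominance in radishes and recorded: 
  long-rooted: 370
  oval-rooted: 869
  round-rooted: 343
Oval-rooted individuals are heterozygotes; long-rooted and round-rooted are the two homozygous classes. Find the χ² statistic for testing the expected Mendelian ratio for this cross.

With incomplete dominance, a heterozygote × heterozygote cross gives a 1:2:1 phenotypic ratio.
Expected counts for N = 1582 under a 1:2:1 ratio (total parts = 4):
  long-rooted: 1582 × 1/4 = 395.5
  oval-rooted: 1582 × 2/4 = 791
  round-rooted: 1582 × 1/4 = 395.5
χ² = Σ (O − E)² / E
  long-rooted: (370 − 395.5)² / 395.5 = 1.6441
  oval-rooted: (869 − 791)² / 791 = 7.6915
  round-rooted: (343 − 395.5)² / 395.5 = 6.9690
χ² = 1.6441 + 7.6915 + 6.9690 = 16.3046 ≈ 16.305

16.305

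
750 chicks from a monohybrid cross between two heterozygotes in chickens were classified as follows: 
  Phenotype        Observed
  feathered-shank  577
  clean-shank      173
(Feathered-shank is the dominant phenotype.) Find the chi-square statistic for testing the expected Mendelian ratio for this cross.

For a monohybrid cross between heterozygotes with complete dominance, the expected phenotypic ratio is 3:1.
Total ratio parts = 4. Expected numbers out of 750:
  feathered-shank: 750 × 3/4 = 562.5
  clean-shank: 750 × 1/4 = 187.5
χ² = Σ (O − E)² / E
  feathered-shank: (577 − 562.5)² / 562.5 = 0.3738
  clean-shank: (173 − 187.5)² / 187.5 = 1.1213
χ² = 0.3738 + 1.1213 = 1.4951 ≈ 1.495

1.495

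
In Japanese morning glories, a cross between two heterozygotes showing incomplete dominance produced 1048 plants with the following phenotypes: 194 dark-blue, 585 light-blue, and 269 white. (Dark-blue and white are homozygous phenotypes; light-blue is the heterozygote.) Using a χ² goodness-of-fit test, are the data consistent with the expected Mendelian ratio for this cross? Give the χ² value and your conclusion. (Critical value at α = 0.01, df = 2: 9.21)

With incomplete dominance, a heterozygote × heterozygote cross gives a 1:2:1 phenotypic ratio.
Expected counts for N = 1048 under a 1:2:1 ratio (total parts = 4):
  dark-blue: 1048 × 1/4 = 262
  light-blue: 1048 × 2/4 = 524
  white: 1048 × 1/4 = 262
χ² = Σ (O − E)² / E
  dark-blue: (194 − 262)² / 262 = 17.6489
  light-blue: (585 − 524)² / 524 = 7.1011
  white: (269 − 262)² / 262 = 0.1870
χ² = 17.6489 + 7.1011 + 0.1870 = 24.937
Degrees of freedom = 3 − 1 = 2; critical value at α = 0.01 is 9.21.
Since 24.937 > 9.21, we reject the null hypothesis — the data do not fit the 1:2:1 ratio.

24.937; not consistent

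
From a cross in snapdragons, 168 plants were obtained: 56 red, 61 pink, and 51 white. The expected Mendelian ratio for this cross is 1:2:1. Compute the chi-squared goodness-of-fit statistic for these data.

Expected counts for N = 168 under a 1:2:1 ratio (total parts = 4):
  red: 168 × 1/4 = 42
  pink: 168 × 2/4 = 84
  white: 168 × 1/4 = 42
χ² = Σ (O − E)² / E
  red: (56 − 42)² / 42 = 4.6667
  pink: (61 − 84)² / 84 = 6.2976
  white: (51 − 42)² / 42 = 1.9286
χ² = 4.6667 + 6.2976 + 1.9286 = 12.8929 ≈ 12.893

12.893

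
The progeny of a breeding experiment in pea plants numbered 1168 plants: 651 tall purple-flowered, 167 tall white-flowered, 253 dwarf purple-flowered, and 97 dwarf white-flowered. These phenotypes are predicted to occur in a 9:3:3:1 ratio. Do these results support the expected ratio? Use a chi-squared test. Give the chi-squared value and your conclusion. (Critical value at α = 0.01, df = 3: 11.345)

The 9:3:3:1 ratio has 16 parts, so with N = 1168 the expected counts are:
  tall purple-flowered: 1168 × 9/16 = 657
  tall white-flowered: 1168 × 3/16 = 219
  dwarf purple-flowered: 1168 × 3/16 = 219
  dwarf white-flowered: 1168 × 1/16 = 73
χ² = Σ (O − E)² / E
  tall purple-flowered: (651 − 657)² / 657 = 0.0548
  tall white-flowered: (167 − 219)² / 219 = 12.3470
  dwarf purple-flowered: (253 − 219)² / 219 = 5.2785
  dwarf white-flowered: (97 − 73)² / 73 = 7.8904
χ² = 0.0548 + 12.3470 + 5.2785 + 7.8904 = 25.5707 ≈ 25.571
Degrees of freedom = 4 − 1 = 3; critical value at α = 0.01 is 11.345.
Since 25.571 > 11.345, we reject the null hypothesis — the data do not fit the 9:3:3:1 ratio.

25.571; not consistent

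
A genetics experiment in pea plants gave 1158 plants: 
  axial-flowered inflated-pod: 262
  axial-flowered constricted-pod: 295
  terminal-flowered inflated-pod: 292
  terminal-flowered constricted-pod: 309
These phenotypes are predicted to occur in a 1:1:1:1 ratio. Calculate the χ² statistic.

4.052

Under the 1:1:1:1 hypothesis (Σ ratio = 4, N = 1158):
  axial-flowered inflated-pod: 1158 × 1/4 = 289.5
  axial-flowered constricted-pod: 1158 × 1/4 = 289.5
  terminal-flowered inflated-pod: 1158 × 1/4 = 289.5
  terminal-flowered constricted-pod: 1158 × 1/4 = 289.5
χ² = Σ (O − E)² / E
  axial-flowered inflated-pod: (262 − 289.5)² / 289.5 = 2.6123
  axial-flowered constricted-pod: (295 − 289.5)² / 289.5 = 0.1045
  terminal-flowered inflated-pod: (292 − 289.5)² / 289.5 = 0.0216
  terminal-flowered constricted-pod: (309 − 289.5)² / 289.5 = 1.3135
χ² = 2.6123 + 0.1045 + 0.0216 + 1.3135 = 4.0519 ≈ 4.052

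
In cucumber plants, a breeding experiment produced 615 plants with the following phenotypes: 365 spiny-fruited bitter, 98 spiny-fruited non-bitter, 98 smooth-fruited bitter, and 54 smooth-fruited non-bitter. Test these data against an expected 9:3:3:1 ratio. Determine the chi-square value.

12.550

Expected counts for N = 615 under a 9:3:3:1 ratio (total parts = 16):
  spiny-fruited bitter: 615 × 9/16 = 345.9375
  spiny-fruited non-bitter: 615 × 3/16 = 115.3125
  smooth-fruited bitter: 615 × 3/16 = 115.3125
  smooth-fruited non-bitter: 615 × 1/16 = 38.4375
χ² = Σ (O − E)² / E
  spiny-fruited bitter: (365 − 345.9375)² / 345.9375 = 1.0504
  spiny-fruited non-bitter: (98 − 115.3125)² / 115.3125 = 2.5992
  smooth-fruited bitter: (98 − 115.3125)² / 115.3125 = 2.5992
  smooth-fruited non-bitter: (54 − 38.4375)² / 38.4375 = 6.3009
χ² = 1.0504 + 2.5992 + 2.5992 + 6.3009 = 12.5497 ≈ 12.550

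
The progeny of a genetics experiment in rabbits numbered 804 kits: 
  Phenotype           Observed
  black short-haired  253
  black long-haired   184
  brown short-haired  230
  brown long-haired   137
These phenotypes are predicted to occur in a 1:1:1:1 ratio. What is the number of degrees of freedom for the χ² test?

A goodness-of-fit test with 4 phenotype classes has df = 4 − 1 = 3.

3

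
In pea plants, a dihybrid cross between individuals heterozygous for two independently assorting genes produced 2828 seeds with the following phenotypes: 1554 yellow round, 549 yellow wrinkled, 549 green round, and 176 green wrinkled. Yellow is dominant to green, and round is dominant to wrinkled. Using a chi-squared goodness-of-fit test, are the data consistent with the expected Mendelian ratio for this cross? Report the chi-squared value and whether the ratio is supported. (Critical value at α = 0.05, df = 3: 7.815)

2.178; consistent

A dihybrid F₂ with independent assortment and complete dominance at both loci gives a 9:3:3:1 phenotypic ratio.
Expected counts for N = 2828 under a 9:3:3:1 ratio (total parts = 16):
  yellow round: 2828 × 9/16 = 1590.75
  yellow wrinkled: 2828 × 3/16 = 530.25
  green round: 2828 × 3/16 = 530.25
  green wrinkled: 2828 × 1/16 = 176.75
χ² = Σ (O − E)² / E
  yellow round: (1554 − 1590.75)² / 1590.75 = 0.8490
  yellow wrinkled: (549 − 530.25)² / 530.25 = 0.6630
  green round: (549 − 530.25)² / 530.25 = 0.6630
  green wrinkled: (176 − 176.75)² / 176.75 = 0.0032
χ² = 0.8490 + 0.6630 + 0.6630 + 0.0032 = 2.1782 ≈ 2.178
Degrees of freedom = 4 − 1 = 3; critical value at α = 0.05 is 7.815.
Since 2.178 < 7.815, we fail to reject the null hypothesis — the data are consistent with the 9:3:3:1 ratio.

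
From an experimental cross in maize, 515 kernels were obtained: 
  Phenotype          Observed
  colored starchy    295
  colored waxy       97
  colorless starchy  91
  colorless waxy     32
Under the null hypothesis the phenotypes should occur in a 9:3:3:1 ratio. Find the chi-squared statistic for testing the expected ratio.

0.421

The 9:3:3:1 ratio has 16 parts, so with N = 515 the expected counts are:
  colored starchy: 515 × 9/16 = 289.6875
  colored waxy: 515 × 3/16 = 96.5625
  colorless starchy: 515 × 3/16 = 96.5625
  colorless waxy: 515 × 1/16 = 32.1875
χ² = Σ (O − E)² / E
  colored starchy: (295 − 289.6875)² / 289.6875 = 0.0974
  colored waxy: (97 − 96.5625)² / 96.5625 = 0.0020
  colorless starchy: (91 − 96.5625)² / 96.5625 = 0.3204
  colorless waxy: (32 − 32.1875)² / 32.1875 = 0.0011
χ² = 0.0974 + 0.0020 + 0.3204 + 0.0011 = 0.4209 ≈ 0.421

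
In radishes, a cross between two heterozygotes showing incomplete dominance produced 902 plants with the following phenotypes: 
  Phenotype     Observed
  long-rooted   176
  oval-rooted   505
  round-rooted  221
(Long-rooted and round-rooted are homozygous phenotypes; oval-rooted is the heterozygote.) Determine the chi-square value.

17.421

With incomplete dominance, a heterozygote × heterozygote cross gives a 1:2:1 phenotypic ratio.
Expected counts for N = 902 under a 1:2:1 ratio (total parts = 4):
  long-rooted: 902 × 1/4 = 225.5
  oval-rooted: 902 × 2/4 = 451
  round-rooted: 902 × 1/4 = 225.5
χ² = Σ (O − E)² / E
  long-rooted: (176 − 225.5)² / 225.5 = 10.8659
  oval-rooted: (505 − 451)² / 451 = 6.4656
  round-rooted: (221 − 225.5)² / 225.5 = 0.0898
χ² = 10.8659 + 6.4656 + 0.0898 = 17.4213 ≈ 17.421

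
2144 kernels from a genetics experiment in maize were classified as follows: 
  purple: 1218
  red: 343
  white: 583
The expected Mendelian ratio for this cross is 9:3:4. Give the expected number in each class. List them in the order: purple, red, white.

1206, 402, 536

Under the 9:3:4 hypothesis (Σ ratio = 16, N = 2144):
  purple: 2144 × 9/16 = 1206
  red: 2144 × 3/16 = 402
  white: 2144 × 4/16 = 536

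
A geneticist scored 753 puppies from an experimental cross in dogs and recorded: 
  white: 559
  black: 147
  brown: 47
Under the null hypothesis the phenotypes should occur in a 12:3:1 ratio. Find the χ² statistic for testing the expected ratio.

0.298

Expected counts for N = 753 under a 12:3:1 ratio (total parts = 16):
  white: 753 × 12/16 = 564.75
  black: 753 × 3/16 = 141.1875
  brown: 753 × 1/16 = 47.0625
χ² = Σ (O − E)² / E
  white: (559 − 564.75)² / 564.75 = 0.0585
  black: (147 − 141.1875)² / 141.1875 = 0.2393
  brown: (47 − 47.0625)² / 47.0625 = 0.0001
χ² = 0.0585 + 0.2393 + 0.0001 = 0.2979 ≈ 0.298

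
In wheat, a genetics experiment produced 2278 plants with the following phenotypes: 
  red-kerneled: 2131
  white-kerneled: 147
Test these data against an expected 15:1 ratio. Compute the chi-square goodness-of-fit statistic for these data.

0.160

Under the 15:1 hypothesis (Σ ratio = 16, N = 2278):
  red-kerneled: 2278 × 15/16 = 2135.625
  white-kerneled: 2278 × 1/16 = 142.375
χ² = Σ (O − E)² / E
  red-kerneled: (2131 − 2135.625)² / 2135.625 = 0.0100
  white-kerneled: (147 − 142.375)² / 142.375 = 0.1502
χ² = 0.0100 + 0.1502 = 0.1602 ≈ 0.160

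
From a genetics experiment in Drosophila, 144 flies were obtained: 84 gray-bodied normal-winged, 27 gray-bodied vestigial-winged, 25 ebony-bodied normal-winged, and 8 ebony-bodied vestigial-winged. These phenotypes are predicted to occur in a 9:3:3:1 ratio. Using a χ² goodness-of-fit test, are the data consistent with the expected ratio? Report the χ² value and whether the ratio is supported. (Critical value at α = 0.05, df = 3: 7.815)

0.370; consistent

The 9:3:3:1 ratio has 16 parts, so with N = 144 the expected counts are:
  gray-bodied normal-winged: 144 × 9/16 = 81
  gray-bodied vestigial-winged: 144 × 3/16 = 27
  ebony-bodied normal-winged: 144 × 3/16 = 27
  ebony-bodied vestigial-winged: 144 × 1/16 = 9
χ² = Σ (O − E)² / E
  gray-bodied normal-winged: (84 − 81)² / 81 = 0.1111
  gray-bodied vestigial-winged: (27 − 27)² / 27 = 0.0000
  ebony-bodied normal-winged: (25 − 27)² / 27 = 0.1481
  ebony-bodied vestigial-winged: (8 − 9)² / 9 = 0.1111
χ² = 0.1111 + 0.0000 + 0.1481 + 0.1111 = 0.3703 ≈ 0.370
Degrees of freedom = 4 − 1 = 3; critical value at α = 0.05 is 7.815.
Since 0.370 < 7.815, we fail to reject the null hypothesis — the data are consistent with the 9:3:3:1 ratio.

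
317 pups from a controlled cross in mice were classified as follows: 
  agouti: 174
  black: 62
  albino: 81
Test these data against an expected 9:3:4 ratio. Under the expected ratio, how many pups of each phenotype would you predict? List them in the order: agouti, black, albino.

The 9:3:4 ratio has 16 parts, so with N = 317 the expected counts are:
  agouti: 317 × 9/16 = 178.3125
  black: 317 × 3/16 = 59.4375
  albino: 317 × 4/16 = 79.25

178.3125, 59.4375, 79.25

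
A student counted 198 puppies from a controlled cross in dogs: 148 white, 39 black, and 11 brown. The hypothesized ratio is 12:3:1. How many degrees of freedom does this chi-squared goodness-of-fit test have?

A goodness-of-fit test with 3 phenotype classes has df = 3 − 1 = 2.

2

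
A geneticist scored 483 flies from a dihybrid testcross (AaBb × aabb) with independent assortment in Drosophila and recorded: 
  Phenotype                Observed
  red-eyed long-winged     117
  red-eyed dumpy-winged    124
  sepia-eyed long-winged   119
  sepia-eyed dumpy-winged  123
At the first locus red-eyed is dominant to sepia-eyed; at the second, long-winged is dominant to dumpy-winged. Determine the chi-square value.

0.271

A dihybrid testcross with independent assortment gives a 1:1:1:1 ratio.
Under the 1:1:1:1 hypothesis (Σ ratio = 4, N = 483):
  red-eyed long-winged: 483 × 1/4 = 120.75
  red-eyed dumpy-winged: 483 × 1/4 = 120.75
  sepia-eyed long-winged: 483 × 1/4 = 120.75
  sepia-eyed dumpy-winged: 483 × 1/4 = 120.75
χ² = Σ (O − E)² / E
  red-eyed long-winged: (117 − 120.75)² / 120.75 = 0.1165
  red-eyed dumpy-winged: (124 − 120.75)² / 120.75 = 0.0875
  sepia-eyed long-winged: (119 − 120.75)² / 120.75 = 0.0254
  sepia-eyed dumpy-winged: (123 − 120.75)² / 120.75 = 0.0419
χ² = 0.1165 + 0.0875 + 0.0254 + 0.0419 = 0.2713 ≈ 0.271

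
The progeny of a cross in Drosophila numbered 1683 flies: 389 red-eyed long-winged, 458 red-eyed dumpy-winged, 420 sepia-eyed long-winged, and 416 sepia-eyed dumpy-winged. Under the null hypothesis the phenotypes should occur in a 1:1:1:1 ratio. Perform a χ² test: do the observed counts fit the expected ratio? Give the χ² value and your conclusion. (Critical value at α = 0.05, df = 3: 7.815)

The 1:1:1:1 ratio has 4 parts, so with N = 1683 the expected counts are:
  red-eyed long-winged: 1683 × 1/4 = 420.75
  red-eyed dumpy-winged: 1683 × 1/4 = 420.75
  sepia-eyed long-winged: 1683 × 1/4 = 420.75
  sepia-eyed dumpy-winged: 1683 × 1/4 = 420.75
χ² = Σ (O − E)² / E
  red-eyed long-winged: (389 − 420.75)² / 420.75 = 2.3959
  red-eyed dumpy-winged: (458 − 420.75)² / 420.75 = 3.2978
  sepia-eyed long-winged: (420 − 420.75)² / 420.75 = 0.0013
  sepia-eyed dumpy-winged: (416 − 420.75)² / 420.75 = 0.0536
χ² = 2.3959 + 3.2978 + 0.0013 + 0.0536 = 5.7486 ≈ 5.749
Degrees of freedom = 4 − 1 = 3; critical value at α = 0.05 is 7.815.
Since 5.749 < 7.815, we fail to reject the null hypothesis — the data are consistent with the 1:1:1:1 ratio.

5.749; consistent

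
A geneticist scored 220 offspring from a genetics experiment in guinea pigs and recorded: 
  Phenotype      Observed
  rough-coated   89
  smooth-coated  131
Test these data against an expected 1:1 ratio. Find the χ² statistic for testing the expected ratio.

8.018

Expected counts for N = 220 under a 1:1 ratio (total parts = 2):
  rough-coated: 220 × 1/2 = 110
  smooth-coated: 220 × 1/2 = 110
χ² = Σ (O − E)² / E
  rough-coated: (89 − 110)² / 110 = 4.0091
  smooth-coated: (131 − 110)² / 110 = 4.0091
χ² = 4.0091 + 4.0091 = 8.0182 ≈ 8.018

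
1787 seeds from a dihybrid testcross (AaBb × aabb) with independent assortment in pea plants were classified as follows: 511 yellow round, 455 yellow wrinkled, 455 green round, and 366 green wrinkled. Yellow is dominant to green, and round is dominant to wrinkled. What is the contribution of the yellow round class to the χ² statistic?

A dihybrid testcross with independent assortment gives a 1:1:1:1 ratio.
Total ratio parts = 4. Expected numbers out of 1787:
  yellow round: 1787 × 1/4 = 446.75
  yellow wrinkled: 1787 × 1/4 = 446.75
  green round: 1787 × 1/4 = 446.75
  green wrinkled: 1787 × 1/4 = 446.75
Contribution of yellow round: (511 − 446.75)² / 446.75 = 9.2402

9.240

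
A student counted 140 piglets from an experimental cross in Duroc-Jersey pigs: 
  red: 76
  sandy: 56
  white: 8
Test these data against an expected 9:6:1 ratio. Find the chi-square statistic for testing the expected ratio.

0.394

The 9:6:1 ratio has 16 parts, so with N = 140 the expected counts are:
  red: 140 × 9/16 = 78.75
  sandy: 140 × 6/16 = 52.5
  white: 140 × 1/16 = 8.75
χ² = Σ (O − E)² / E
  red: (76 − 78.75)² / 78.75 = 0.0960
  sandy: (56 − 52.5)² / 52.5 = 0.2333
  white: (8 − 8.75)² / 8.75 = 0.0643
χ² = 0.0960 + 0.2333 + 0.0643 = 0.3936 ≈ 0.394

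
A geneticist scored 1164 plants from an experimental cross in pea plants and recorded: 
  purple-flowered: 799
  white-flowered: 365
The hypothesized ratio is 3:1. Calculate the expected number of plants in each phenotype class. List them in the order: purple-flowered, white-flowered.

873, 291

Expected counts for N = 1164 under a 3:1 ratio (total parts = 4):
  purple-flowered: 1164 × 3/4 = 873
  white-flowered: 1164 × 1/4 = 291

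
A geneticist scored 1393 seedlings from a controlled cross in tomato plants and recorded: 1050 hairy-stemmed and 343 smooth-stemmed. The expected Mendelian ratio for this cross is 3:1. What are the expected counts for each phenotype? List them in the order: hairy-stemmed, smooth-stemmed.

1044.75, 348.25

Expected counts for N = 1393 under a 3:1 ratio (total parts = 4):
  hairy-stemmed: 1393 × 3/4 = 1044.75
  smooth-stemmed: 1393 × 1/4 = 348.25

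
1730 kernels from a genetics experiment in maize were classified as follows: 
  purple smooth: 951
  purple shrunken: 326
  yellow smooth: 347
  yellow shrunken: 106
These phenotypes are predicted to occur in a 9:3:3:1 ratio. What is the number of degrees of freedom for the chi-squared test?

3

A goodness-of-fit test with 4 phenotype classes has df = 4 − 1 = 3.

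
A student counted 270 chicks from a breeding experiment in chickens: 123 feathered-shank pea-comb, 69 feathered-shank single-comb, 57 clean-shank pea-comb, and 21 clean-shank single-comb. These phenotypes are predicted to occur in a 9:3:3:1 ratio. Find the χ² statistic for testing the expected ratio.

The 9:3:3:1 ratio has 16 parts, so with N = 270 the expected counts are:
  feathered-shank pea-comb: 270 × 9/16 = 151.875
  feathered-shank single-comb: 270 × 3/16 = 50.625
  clean-shank pea-comb: 270 × 3/16 = 50.625
  clean-shank single-comb: 270 × 1/16 = 16.875
χ² = Σ (O − E)² / E
  feathered-shank pea-comb: (123 − 151.875)² / 151.875 = 5.4898
  feathered-shank single-comb: (69 − 50.625)² / 50.625 = 6.6694
  clean-shank pea-comb: (57 − 50.625)² / 50.625 = 0.8028
  clean-shank single-comb: (21 − 16.875)² / 16.875 = 1.0083
χ² = 5.4898 + 6.6694 + 0.8028 + 1.0083 = 13.9703 ≈ 13.970

13.970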